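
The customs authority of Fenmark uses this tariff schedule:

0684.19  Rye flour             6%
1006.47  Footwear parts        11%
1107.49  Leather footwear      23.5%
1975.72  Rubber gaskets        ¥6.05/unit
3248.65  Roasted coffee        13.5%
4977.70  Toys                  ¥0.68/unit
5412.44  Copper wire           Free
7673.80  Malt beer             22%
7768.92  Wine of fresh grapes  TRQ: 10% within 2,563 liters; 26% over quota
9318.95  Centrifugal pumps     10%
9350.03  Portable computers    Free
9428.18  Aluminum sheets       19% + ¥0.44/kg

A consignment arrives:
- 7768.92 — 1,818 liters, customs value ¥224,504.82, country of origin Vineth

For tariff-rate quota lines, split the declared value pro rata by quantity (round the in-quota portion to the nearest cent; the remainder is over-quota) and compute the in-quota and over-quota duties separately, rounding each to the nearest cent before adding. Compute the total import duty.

¥22,450.48

Line 1 (7768.92, Vineth, 1,818 liters, ¥224,504.82):
Code 7768.92 is under a tariff-rate quota (threshold 2,563 liters). Quantity 1,818 liters is within the quota, so the in-quota rate 10% applies to the full value.
Duty = ¥224,504.82 × 10% = ¥22,450.48.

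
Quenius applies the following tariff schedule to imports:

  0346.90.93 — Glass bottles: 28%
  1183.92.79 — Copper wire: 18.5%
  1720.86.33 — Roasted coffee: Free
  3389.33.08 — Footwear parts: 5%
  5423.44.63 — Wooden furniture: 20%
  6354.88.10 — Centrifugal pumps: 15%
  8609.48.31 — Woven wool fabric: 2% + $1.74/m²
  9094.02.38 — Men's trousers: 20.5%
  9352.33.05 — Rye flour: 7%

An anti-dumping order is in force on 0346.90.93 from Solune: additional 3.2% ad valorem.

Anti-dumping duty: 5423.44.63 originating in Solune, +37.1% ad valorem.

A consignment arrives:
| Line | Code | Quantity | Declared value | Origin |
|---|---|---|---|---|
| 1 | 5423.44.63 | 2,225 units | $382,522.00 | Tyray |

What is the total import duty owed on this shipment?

$76,504.40

Line 1 (5423.44.63, Tyray, 2,225 units, $382,522.00):
Base rate for 5423.44.63 is 20%.
The additional-duty order on 5423.44.63 targets Solune, not Tyray; it does not apply.
Duty = $382,522.00 × 20% = $76,504.40.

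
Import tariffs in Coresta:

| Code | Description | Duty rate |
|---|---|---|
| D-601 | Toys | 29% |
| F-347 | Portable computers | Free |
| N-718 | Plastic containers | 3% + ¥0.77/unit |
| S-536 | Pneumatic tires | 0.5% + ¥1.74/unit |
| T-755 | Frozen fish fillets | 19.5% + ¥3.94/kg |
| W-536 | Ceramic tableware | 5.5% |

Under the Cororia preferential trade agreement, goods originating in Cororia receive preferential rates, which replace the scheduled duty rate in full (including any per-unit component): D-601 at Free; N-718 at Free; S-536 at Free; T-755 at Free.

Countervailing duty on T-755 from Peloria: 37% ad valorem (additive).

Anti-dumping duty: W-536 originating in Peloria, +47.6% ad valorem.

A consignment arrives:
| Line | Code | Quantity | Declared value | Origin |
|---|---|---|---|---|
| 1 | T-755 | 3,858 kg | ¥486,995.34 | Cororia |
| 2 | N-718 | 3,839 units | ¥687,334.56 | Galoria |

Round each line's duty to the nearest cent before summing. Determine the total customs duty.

Line 1 (T-755, Cororia, 3,858 kg, ¥486,995.34):
Base rate for T-755 is 19.5% + ¥3.94/kg.
Origin Cororia qualifies under the Coresta–Cororia agreement and T-755 is covered: preferential rate Free applies instead.
The additional-duty order on T-755 targets Peloria, not Cororia; it does not apply.
Duty = ¥486,995.34 × 0% = ¥0.00.
Line 2 (N-718, Galoria, 3,839 units, ¥687,334.56):
Base rate for N-718 is 3% + ¥0.77/unit.
N-718 has an FTA preferential rate, but origin Galoria is not Cororia; base rate stands.
Duty = ¥687,334.56 × 3% + 3,839 × ¥0.77 = ¥23,576.07.
Total = ¥0.00 + ¥23,576.07 = ¥23,576.07.

¥23,576.07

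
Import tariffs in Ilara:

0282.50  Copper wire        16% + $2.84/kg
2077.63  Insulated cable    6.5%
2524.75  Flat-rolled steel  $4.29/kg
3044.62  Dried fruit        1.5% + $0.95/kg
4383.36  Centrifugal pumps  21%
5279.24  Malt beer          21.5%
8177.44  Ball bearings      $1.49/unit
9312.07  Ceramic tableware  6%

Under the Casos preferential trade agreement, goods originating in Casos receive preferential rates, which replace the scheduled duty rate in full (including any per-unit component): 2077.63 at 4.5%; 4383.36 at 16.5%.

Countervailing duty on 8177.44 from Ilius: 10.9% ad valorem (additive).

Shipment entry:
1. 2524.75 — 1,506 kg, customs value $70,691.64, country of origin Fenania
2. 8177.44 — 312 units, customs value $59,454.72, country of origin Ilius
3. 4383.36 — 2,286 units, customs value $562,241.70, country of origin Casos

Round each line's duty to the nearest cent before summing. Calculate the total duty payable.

Line 1 (2524.75, Fenania, 1,506 kg, $70,691.64):
Base rate for 2524.75 is $4.29/kg.
Duty = 1,506 × $4.29 = $6,460.74.
Line 2 (8177.44, Ilius, 312 units, $59,454.72):
Base rate for 8177.44 is $1.49/unit.
Additional duty on 8177.44 from Ilius: +10.9% ad valorem. Applied ad valorem rate = 10.9%.
Duty = $59,454.72 × 10.9% + 312 × $1.49 = $6,945.44.
Line 3 (4383.36, Casos, 2,286 units, $562,241.70):
Base rate for 4383.36 is 21%.
Origin Casos qualifies under the Ilara–Casos agreement and 4383.36 is covered: preferential rate 16.5% applies instead.
Duty = $562,241.70 × 16.5% = $92,769.88.
Total = $6,460.74 + $6,945.44 + $92,769.88 = $106,176.06.

$106,176.06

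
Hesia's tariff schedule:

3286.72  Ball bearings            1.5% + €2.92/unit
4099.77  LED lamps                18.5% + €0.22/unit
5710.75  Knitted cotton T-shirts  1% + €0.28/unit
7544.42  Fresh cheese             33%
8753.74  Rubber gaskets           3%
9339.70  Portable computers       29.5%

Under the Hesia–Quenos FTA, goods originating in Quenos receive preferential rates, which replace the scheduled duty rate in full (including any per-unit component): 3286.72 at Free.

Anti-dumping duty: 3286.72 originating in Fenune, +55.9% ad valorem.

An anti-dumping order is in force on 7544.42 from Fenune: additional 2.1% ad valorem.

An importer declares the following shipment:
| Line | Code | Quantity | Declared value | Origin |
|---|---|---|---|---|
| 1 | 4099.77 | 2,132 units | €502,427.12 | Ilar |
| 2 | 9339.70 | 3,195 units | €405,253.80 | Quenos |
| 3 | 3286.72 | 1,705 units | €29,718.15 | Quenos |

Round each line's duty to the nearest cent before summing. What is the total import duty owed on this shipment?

Line 1 (4099.77, Ilar, 2,132 units, €502,427.12):
Base rate for 4099.77 is 18.5% + €0.22/unit.
Duty = €502,427.12 × 18.5% + 2,132 × €0.22 = €93,418.06.
Line 2 (9339.70, Quenos, 3,195 units, €405,253.80):
Base rate for 9339.70 is 29.5%.
Origin Quenos is the FTA partner but 9339.70 is not on the preference list; base rate stands.
Duty = €405,253.80 × 29.5% = €119,549.87.
Line 3 (3286.72, Quenos, 1,705 units, €29,718.15):
Base rate for 3286.72 is 1.5% + €2.92/unit.
Origin Quenos qualifies under the Hesia–Quenos agreement and 3286.72 is covered: preferential rate Free applies instead.
The additional-duty order on 3286.72 targets Fenune, not Quenos; it does not apply.
Duty = €29,718.15 × 0% = €0.00.
Total = €93,418.06 + €119,549.87 + €0.00 = €212,967.93.

€212,967.93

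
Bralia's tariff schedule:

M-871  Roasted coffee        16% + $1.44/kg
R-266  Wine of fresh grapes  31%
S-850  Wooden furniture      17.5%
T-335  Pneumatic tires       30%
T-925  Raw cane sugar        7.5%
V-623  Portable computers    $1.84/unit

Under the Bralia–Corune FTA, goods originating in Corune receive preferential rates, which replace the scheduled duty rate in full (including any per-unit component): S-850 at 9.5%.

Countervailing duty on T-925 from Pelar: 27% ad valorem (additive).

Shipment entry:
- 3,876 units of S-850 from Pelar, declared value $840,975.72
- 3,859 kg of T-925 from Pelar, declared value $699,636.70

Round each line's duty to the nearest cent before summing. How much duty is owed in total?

Line 1 (S-850, Pelar, 3,876 units, $840,975.72):
Base rate for S-850 is 17.5%.
S-850 has an FTA preferential rate, but origin Pelar is not Corune; base rate stands.
Duty = $840,975.72 × 17.5% = $147,170.75.
Line 2 (T-925, Pelar, 3,859 kg, $699,636.70):
Base rate for T-925 is 7.5%.
Additional duty on T-925 from Pelar: +27%. Applied ad valorem rate: 7.5% + 27% = 34.5%.
Duty = $699,636.70 × 34.5% = $241,374.66.
Total = $147,170.75 + $241,374.66 = $388,545.41.

$388,545.41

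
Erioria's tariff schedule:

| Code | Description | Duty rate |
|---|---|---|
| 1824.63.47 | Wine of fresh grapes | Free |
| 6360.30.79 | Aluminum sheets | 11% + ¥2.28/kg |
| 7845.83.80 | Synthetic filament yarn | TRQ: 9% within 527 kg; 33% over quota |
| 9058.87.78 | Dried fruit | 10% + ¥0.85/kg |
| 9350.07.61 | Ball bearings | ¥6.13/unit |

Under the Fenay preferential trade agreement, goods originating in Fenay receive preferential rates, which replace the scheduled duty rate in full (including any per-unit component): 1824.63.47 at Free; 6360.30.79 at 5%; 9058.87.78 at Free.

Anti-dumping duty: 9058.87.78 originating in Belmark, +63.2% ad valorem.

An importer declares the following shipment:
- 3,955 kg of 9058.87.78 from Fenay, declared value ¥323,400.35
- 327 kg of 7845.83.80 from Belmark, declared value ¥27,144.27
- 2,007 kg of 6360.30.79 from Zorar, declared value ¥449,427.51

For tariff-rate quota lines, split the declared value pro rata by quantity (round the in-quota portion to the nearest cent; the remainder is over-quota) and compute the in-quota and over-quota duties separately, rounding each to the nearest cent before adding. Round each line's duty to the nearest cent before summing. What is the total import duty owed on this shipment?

Line 1 (9058.87.78, Fenay, 3,955 kg, ¥323,400.35):
Base rate for 9058.87.78 is 10% + ¥0.85/kg.
Origin Fenay qualifies under the Erioria–Fenay agreement and 9058.87.78 is covered: preferential rate Free applies instead.
The additional-duty order on 9058.87.78 targets Belmark, not Fenay; it does not apply.
Duty = ¥323,400.35 × 0% = ¥0.00.
Line 2 (7845.83.80, Belmark, 327 kg, ¥27,144.27):
Code 7845.83.80 is under a tariff-rate quota (threshold 527 kg). Quantity 327 kg is within the quota, so the in-quota rate 9% applies to the full value.
Duty = ¥27,144.27 × 9% = ¥2,442.98.
Line 3 (6360.30.79, Zorar, 2,007 kg, ¥449,427.51):
Base rate for 6360.30.79 is 11% + ¥2.28/kg.
6360.30.79 has an FTA preferential rate, but origin Zorar is not Fenay; base rate stands.
Duty = ¥449,427.51 × 11% + 2,007 × ¥2.28 = ¥54,012.99.
Total = ¥0.00 + ¥2,442.98 + ¥54,012.99 = ¥56,455.97.

¥56,455.97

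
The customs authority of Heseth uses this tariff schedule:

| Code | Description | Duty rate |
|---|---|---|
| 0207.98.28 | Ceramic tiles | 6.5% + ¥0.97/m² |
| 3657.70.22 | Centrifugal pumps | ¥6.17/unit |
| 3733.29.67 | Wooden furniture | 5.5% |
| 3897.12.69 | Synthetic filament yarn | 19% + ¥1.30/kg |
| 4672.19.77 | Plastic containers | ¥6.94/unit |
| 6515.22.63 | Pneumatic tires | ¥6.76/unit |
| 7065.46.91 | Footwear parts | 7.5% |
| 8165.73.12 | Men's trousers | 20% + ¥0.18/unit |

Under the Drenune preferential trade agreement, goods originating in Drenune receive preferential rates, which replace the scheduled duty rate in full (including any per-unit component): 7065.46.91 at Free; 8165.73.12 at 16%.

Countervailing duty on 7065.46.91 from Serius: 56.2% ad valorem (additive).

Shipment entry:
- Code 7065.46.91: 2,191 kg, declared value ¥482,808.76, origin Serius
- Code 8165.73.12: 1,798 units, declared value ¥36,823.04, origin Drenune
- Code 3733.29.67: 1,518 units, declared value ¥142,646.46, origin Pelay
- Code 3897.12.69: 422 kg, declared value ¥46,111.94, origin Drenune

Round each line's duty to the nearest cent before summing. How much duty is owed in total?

Line 1 (7065.46.91, Serius, 2,191 kg, ¥482,808.76):
Base rate for 7065.46.91 is 7.5%.
7065.46.91 has an FTA preferential rate, but origin Serius is not Drenune; base rate stands.
Additional duty on 7065.46.91 from Serius: +56.2%. Applied ad valorem rate: 7.5% + 56.2% = 63.7%.
Duty = ¥482,808.76 × 63.7% = ¥307,549.18.
Line 2 (8165.73.12, Drenune, 1,798 units, ¥36,823.04):
Base rate for 8165.73.12 is 20% + ¥0.18/unit.
Origin Drenune qualifies under the Heseth–Drenune agreement and 8165.73.12 is covered: preferential rate 16% applies instead.
Duty = ¥36,823.04 × 16% = ¥5,891.69.
Line 3 (3733.29.67, Pelay, 1,518 units, ¥142,646.46):
Base rate for 3733.29.67 is 5.5%.
Duty = ¥142,646.46 × 5.5% = ¥7,845.56.
Line 4 (3897.12.69, Drenune, 422 kg, ¥46,111.94):
Base rate for 3897.12.69 is 19% + ¥1.30/kg.
Origin Drenune is the FTA partner but 3897.12.69 is not on the preference list; base rate stands.
Duty = ¥46,111.94 × 19% + 422 × ¥1.30 = ¥9,309.87.
Total = ¥307,549.18 + ¥5,891.69 + ¥7,845.56 + ¥9,309.87 = ¥330,596.30.

¥330,596.30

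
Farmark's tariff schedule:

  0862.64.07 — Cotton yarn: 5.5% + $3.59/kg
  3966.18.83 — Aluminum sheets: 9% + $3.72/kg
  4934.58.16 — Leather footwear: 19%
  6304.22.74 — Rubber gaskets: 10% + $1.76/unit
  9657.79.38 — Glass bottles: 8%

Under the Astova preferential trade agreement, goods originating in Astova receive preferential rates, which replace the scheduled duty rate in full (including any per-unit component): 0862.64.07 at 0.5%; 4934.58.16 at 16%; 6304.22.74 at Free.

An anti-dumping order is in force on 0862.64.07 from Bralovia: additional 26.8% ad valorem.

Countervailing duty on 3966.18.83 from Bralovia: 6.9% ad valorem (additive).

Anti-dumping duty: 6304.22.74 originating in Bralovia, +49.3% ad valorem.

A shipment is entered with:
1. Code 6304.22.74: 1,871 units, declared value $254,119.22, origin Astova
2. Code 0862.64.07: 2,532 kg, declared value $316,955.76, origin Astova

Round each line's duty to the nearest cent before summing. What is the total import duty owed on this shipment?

Line 1 (6304.22.74, Astova, 1,871 units, $254,119.22):
Base rate for 6304.22.74 is 10% + $1.76/unit.
Origin Astova qualifies under the Farmark–Astova agreement and 6304.22.74 is covered: preferential rate Free applies instead.
The additional-duty order on 6304.22.74 targets Bralovia, not Astova; it does not apply.
Duty = $254,119.22 × 0% = $0.00.
Line 2 (0862.64.07, Astova, 2,532 kg, $316,955.76):
Base rate for 0862.64.07 is 5.5% + $3.59/kg.
Origin Astova qualifies under the Farmark–Astova agreement and 0862.64.07 is covered: preferential rate 0.5% applies instead.
The additional-duty order on 0862.64.07 targets Bralovia, not Astova; it does not apply.
Duty = $316,955.76 × 0.5% = $1,584.78.
Total = $0.00 + $1,584.78 = $1,584.78.

$1,584.78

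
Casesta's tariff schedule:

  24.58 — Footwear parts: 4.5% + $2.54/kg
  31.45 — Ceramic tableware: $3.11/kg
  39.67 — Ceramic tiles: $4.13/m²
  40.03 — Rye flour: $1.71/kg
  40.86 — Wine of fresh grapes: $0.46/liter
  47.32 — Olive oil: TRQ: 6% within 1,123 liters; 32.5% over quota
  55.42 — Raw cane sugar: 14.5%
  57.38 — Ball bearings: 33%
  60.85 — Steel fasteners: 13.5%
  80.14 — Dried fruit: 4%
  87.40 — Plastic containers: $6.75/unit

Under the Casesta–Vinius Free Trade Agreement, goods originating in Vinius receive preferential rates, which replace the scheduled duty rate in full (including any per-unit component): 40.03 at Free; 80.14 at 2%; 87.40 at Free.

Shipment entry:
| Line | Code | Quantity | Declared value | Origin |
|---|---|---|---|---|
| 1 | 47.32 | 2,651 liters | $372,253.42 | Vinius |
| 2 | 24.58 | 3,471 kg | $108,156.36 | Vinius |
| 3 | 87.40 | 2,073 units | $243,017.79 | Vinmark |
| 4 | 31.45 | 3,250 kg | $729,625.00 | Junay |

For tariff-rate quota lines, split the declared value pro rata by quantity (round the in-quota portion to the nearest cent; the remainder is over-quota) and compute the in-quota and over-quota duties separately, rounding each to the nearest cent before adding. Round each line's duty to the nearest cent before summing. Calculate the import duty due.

Line 1 (47.32, Vinius, 2,651 liters, $372,253.42):
Code 47.32 is under a tariff-rate quota (threshold 1,123 liters). In-quota: 1,123 liters at 6%; over-quota: 1,528 liters at 32.5%.
Pro-rata value split: in-quota = $372,253.42 × 1,123/2,651 = $157,691.66; over-quota = $372,253.42 − $157,691.66 = $214,561.76.
In-quota duty = $157,691.66 × 6% = $9,461.50. Over-quota duty = $214,561.76 × 32.5% = $69,732.57.
Line duty = $9,461.50 + $69,732.57 = $79,194.07.
Line 2 (24.58, Vinius, 3,471 kg, $108,156.36):
Base rate for 24.58 is 4.5% + $2.54/kg.
Origin Vinius is the FTA partner but 24.58 is not on the preference list; base rate stands.
Duty = $108,156.36 × 4.5% + 3,471 × $2.54 = $13,683.38.
Line 3 (87.40, Vinmark, 2,073 units, $243,017.79):
Base rate for 87.40 is $6.75/unit.
87.40 has an FTA preferential rate, but origin Vinmark is not Vinius; base rate stands.
Duty = 2,073 × $6.75 = $13,992.75.
Line 4 (31.45, Junay, 3,250 kg, $729,625.00):
Base rate for 31.45 is $3.11/kg.
Duty = 3,250 × $3.11 = $10,107.50.
Total = $79,194.07 + $13,683.38 + $13,992.75 + $10,107.50 = $116,977.70.

$116,977.70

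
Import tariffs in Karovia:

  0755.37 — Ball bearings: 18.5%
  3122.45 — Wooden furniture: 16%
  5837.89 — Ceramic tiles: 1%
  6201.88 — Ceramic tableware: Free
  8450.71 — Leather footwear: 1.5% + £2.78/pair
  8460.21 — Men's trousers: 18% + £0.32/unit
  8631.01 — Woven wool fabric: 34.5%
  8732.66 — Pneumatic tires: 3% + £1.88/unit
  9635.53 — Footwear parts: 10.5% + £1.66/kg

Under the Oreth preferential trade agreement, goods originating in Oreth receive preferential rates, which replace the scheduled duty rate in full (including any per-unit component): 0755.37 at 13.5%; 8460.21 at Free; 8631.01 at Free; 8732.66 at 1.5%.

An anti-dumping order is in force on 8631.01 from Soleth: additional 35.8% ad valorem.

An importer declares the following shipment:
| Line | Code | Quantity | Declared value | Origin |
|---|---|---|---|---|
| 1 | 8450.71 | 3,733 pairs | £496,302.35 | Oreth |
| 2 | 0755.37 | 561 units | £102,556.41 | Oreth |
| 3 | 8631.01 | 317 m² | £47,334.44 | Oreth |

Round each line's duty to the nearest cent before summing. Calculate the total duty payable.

£31,667.40

Line 1 (8450.71, Oreth, 3,733 pairs, £496,302.35):
Base rate for 8450.71 is 1.5% + £2.78/pair.
Origin Oreth is the FTA partner but 8450.71 is not on the preference list; base rate stands.
Duty = £496,302.35 × 1.5% + 3,733 × £2.78 = £17,822.28.
Line 2 (0755.37, Oreth, 561 units, £102,556.41):
Base rate for 0755.37 is 18.5%.
Origin Oreth qualifies under the Karovia–Oreth agreement and 0755.37 is covered: preferential rate 13.5% applies instead.
Duty = £102,556.41 × 13.5% = £13,845.12.
Line 3 (8631.01, Oreth, 317 m², £47,334.44):
Base rate for 8631.01 is 34.5%.
Origin Oreth qualifies under the Karovia–Oreth agreement and 8631.01 is covered: preferential rate Free applies instead.
The additional-duty order on 8631.01 targets Soleth, not Oreth; it does not apply.
Duty = £47,334.44 × 0% = £0.00.
Total = £17,822.28 + £13,845.12 + £0.00 = £31,667.40.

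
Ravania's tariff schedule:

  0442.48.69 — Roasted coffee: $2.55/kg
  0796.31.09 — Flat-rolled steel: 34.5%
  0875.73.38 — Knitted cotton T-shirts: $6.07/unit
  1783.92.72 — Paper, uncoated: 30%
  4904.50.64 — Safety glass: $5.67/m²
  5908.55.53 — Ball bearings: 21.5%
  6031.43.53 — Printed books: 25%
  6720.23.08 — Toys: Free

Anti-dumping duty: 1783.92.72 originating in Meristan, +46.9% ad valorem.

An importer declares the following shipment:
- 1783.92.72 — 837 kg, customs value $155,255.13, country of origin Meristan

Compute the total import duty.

Line 1 (1783.92.72, Meristan, 837 kg, $155,255.13):
Base rate for 1783.92.72 is 30%.
Additional duty on 1783.92.72 from Meristan: +46.9%. Applied ad valorem rate: 30% + 46.9% = 76.9%.
Duty = $155,255.13 × 76.9% = $119,391.19.

$119,391.19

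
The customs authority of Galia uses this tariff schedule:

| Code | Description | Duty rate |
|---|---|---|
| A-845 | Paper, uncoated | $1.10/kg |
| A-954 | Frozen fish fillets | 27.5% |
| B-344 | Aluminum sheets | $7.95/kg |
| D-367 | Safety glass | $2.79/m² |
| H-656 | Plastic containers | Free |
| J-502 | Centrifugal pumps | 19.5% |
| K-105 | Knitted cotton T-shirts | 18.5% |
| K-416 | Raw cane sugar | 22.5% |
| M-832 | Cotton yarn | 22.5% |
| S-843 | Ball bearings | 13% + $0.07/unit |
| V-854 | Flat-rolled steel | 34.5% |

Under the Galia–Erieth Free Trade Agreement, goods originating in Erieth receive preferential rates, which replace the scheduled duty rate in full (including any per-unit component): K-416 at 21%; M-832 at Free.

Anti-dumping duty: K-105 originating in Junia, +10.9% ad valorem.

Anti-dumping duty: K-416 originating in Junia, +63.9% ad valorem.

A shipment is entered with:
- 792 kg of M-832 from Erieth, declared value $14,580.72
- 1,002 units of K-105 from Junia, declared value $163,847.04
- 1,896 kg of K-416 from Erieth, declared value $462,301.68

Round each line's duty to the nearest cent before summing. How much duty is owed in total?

$145,254.38

Line 1 (M-832, Erieth, 792 kg, $14,580.72):
Base rate for M-832 is 22.5%.
Origin Erieth qualifies under the Galia–Erieth agreement and M-832 is covered: preferential rate Free applies instead.
Duty = $14,580.72 × 0% = $0.00.
Line 2 (K-105, Junia, 1,002 units, $163,847.04):
Base rate for K-105 is 18.5%.
Additional duty on K-105 from Junia: +10.9%. Applied ad valorem rate: 18.5% + 10.9% = 29.4%.
Duty = $163,847.04 × 29.4% = $48,171.03.
Line 3 (K-416, Erieth, 1,896 kg, $462,301.68):
Base rate for K-416 is 22.5%.
Origin Erieth qualifies under the Galia–Erieth agreement and K-416 is covered: preferential rate 21% applies instead.
The additional-duty order on K-416 targets Junia, not Erieth; it does not apply.
Duty = $462,301.68 × 21% = $97,083.35.
Total = $0.00 + $48,171.03 + $97,083.35 = $145,254.38.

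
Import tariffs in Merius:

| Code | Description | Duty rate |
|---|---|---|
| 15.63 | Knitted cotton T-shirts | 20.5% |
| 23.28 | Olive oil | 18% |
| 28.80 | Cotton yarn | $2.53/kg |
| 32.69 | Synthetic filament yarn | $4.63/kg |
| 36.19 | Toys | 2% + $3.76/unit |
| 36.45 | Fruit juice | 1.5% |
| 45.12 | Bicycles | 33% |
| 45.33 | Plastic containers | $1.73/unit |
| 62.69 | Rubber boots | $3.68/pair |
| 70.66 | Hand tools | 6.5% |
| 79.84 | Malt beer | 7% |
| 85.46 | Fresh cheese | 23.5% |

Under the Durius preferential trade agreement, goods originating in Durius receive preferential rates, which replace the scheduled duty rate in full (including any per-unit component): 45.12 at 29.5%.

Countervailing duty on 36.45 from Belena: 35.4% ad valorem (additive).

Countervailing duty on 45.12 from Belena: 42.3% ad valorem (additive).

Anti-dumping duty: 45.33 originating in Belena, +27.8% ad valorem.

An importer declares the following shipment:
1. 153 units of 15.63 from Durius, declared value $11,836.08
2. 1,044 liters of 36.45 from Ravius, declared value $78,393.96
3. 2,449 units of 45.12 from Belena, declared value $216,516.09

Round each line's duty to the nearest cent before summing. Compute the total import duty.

$166,638.93

Line 1 (15.63, Durius, 153 units, $11,836.08):
Base rate for 15.63 is 20.5%.
Origin Durius is the FTA partner but 15.63 is not on the preference list; base rate stands.
Duty = $11,836.08 × 20.5% = $2,426.40.
Line 2 (36.45, Ravius, 1,044 liters, $78,393.96):
Base rate for 36.45 is 1.5%.
The additional-duty order on 36.45 targets Belena, not Ravius; it does not apply.
Duty = $78,393.96 × 1.5% = $1,175.91.
Line 3 (45.12, Belena, 2,449 units, $216,516.09):
Base rate for 45.12 is 33%.
45.12 has an FTA preferential rate, but origin Belena is not Durius; base rate stands.
Additional duty on 45.12 from Belena: +42.3%. Applied ad valorem rate: 33% + 42.3% = 75.3%.
Duty = $216,516.09 × 75.3% = $163,036.62.
Total = $2,426.40 + $1,175.91 + $163,036.62 = $166,638.93.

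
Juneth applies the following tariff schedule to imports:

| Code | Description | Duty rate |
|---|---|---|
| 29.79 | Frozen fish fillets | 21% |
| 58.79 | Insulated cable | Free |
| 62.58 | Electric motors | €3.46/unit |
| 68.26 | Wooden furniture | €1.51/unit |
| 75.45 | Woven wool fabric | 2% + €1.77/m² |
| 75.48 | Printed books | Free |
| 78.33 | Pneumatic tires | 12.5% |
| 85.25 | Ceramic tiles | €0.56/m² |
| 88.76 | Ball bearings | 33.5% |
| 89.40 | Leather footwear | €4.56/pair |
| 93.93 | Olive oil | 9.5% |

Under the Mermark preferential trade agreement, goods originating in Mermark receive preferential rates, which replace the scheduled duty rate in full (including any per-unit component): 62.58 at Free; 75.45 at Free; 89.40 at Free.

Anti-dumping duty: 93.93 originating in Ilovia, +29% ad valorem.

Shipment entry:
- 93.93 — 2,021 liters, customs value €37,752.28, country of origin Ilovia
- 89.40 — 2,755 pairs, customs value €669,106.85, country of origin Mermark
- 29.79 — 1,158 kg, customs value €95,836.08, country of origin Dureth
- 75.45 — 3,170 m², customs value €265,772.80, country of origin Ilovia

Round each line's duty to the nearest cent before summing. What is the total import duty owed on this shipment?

€45,586.57

Line 1 (93.93, Ilovia, 2,021 liters, €37,752.28):
Base rate for 93.93 is 9.5%.
Additional duty on 93.93 from Ilovia: +29%. Applied ad valorem rate: 9.5% + 29% = 38.5%.
Duty = €37,752.28 × 38.5% = €14,534.63.
Line 2 (89.40, Mermark, 2,755 pairs, €669,106.85):
Base rate for 89.40 is €4.56/pair.
Origin Mermark qualifies under the Juneth–Mermark agreement and 89.40 is covered: preferential rate Free applies instead.
Duty = €669,106.85 × 0% = €0.00.
Line 3 (29.79, Dureth, 1,158 kg, €95,836.08):
Base rate for 29.79 is 21%.
Duty = €95,836.08 × 21% = €20,125.58.
Line 4 (75.45, Ilovia, 3,170 m², €265,772.80):
Base rate for 75.45 is 2% + €1.77/m².
75.45 has an FTA preferential rate, but origin Ilovia is not Mermark; base rate stands.
Duty = €265,772.80 × 2% + 3,170 × €1.77 = €10,926.36.
Total = €14,534.63 + €0.00 + €20,125.58 + €10,926.36 = €45,586.57.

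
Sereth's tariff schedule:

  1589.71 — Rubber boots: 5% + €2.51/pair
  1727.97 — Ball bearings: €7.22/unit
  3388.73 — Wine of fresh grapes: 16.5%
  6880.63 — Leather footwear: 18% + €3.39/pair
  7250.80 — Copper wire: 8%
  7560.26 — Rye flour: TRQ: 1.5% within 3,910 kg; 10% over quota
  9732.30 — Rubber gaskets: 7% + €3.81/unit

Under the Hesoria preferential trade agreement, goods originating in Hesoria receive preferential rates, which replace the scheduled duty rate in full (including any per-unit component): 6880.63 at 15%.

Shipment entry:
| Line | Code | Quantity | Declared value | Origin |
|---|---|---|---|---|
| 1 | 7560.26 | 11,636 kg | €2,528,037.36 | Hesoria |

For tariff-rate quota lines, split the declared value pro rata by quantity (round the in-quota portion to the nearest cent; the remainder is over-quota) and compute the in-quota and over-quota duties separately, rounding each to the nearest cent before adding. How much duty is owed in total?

€180,597.38

Line 1 (7560.26, Hesoria, 11,636 kg, €2,528,037.36):
Code 7560.26 is under a tariff-rate quota (threshold 3,910 kg). In-quota: 3,910 kg at 1.5%; over-quota: 7,726 kg at 10%.
Pro-rata value split: in-quota = €2,528,037.36 × 3,910/11,636 = €849,486.60; over-quota = €2,528,037.36 − €849,486.60 = €1,678,550.76.
In-quota duty = €849,486.60 × 1.5% = €12,742.30. Over-quota duty = €1,678,550.76 × 10% = €167,855.08.
Line duty = €12,742.30 + €167,855.08 = €180,597.38.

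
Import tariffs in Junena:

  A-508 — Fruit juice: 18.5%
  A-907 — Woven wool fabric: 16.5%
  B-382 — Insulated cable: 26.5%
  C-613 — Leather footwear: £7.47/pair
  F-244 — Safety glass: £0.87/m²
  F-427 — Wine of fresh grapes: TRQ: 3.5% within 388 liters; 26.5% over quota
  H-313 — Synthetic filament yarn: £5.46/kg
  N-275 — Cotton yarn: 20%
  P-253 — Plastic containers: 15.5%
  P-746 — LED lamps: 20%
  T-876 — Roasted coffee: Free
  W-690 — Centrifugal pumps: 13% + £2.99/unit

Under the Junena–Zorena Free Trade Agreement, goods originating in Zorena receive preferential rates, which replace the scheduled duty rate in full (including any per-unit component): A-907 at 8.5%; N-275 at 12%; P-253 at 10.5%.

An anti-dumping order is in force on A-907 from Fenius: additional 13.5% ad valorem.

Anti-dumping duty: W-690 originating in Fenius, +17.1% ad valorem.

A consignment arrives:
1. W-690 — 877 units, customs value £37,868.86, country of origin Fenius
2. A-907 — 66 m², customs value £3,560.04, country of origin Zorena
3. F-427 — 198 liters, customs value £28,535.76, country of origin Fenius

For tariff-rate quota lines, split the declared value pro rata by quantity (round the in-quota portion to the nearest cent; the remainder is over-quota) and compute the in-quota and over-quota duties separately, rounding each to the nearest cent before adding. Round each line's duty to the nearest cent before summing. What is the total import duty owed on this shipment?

Line 1 (W-690, Fenius, 877 units, £37,868.86):
Base rate for W-690 is 13% + £2.99/unit.
Additional duty on W-690 from Fenius: +17.1%. Applied ad valorem rate: 13% + 17.1% = 30.1%.
Duty = £37,868.86 × 30.1% + 877 × £2.99 = £14,020.76.
Line 2 (A-907, Zorena, 66 m², £3,560.04):
Base rate for A-907 is 16.5%.
Origin Zorena qualifies under the Junena–Zorena agreement and A-907 is covered: preferential rate 8.5% applies instead.
The additional-duty order on A-907 targets Fenius, not Zorena; it does not apply.
Duty = £3,560.04 × 8.5% = £302.60.
Line 3 (F-427, Fenius, 198 liters, £28,535.76):
Code F-427 is under a tariff-rate quota (threshold 388 liters). Quantity 198 liters is within the quota, so the in-quota rate 3.5% applies to the full value.
Duty = £28,535.76 × 3.5% = £998.75.
Total = £14,020.76 + £302.60 + £998.75 = £15,322.11.

£15,322.11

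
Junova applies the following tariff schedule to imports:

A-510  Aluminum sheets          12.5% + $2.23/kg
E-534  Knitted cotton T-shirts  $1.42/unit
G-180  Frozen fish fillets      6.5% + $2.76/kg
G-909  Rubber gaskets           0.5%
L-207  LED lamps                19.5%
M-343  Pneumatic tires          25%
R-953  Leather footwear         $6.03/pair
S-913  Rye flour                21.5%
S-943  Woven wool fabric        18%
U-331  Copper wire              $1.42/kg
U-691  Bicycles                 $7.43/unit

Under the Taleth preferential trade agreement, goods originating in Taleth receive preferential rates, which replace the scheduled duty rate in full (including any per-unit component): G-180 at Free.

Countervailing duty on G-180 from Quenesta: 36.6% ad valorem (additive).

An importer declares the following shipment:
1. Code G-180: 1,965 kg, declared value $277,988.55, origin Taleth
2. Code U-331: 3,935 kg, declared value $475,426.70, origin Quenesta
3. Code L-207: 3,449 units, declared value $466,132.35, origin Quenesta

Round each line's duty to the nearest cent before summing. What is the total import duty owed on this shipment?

Line 1 (G-180, Taleth, 1,965 kg, $277,988.55):
Base rate for G-180 is 6.5% + $2.76/kg.
Origin Taleth qualifies under the Junova–Taleth agreement and G-180 is covered: preferential rate Free applies instead.
The additional-duty order on G-180 targets Quenesta, not Taleth; it does not apply.
Duty = $277,988.55 × 0% = $0.00.
Line 2 (U-331, Quenesta, 3,935 kg, $475,426.70):
Base rate for U-331 is $1.42/kg.
Duty = 3,935 × $1.42 = $5,587.70.
Line 3 (L-207, Quenesta, 3,449 units, $466,132.35):
Base rate for L-207 is 19.5%.
Duty = $466,132.35 × 19.5% = $90,895.81.
Total = $0.00 + $5,587.70 + $90,895.81 = $96,483.51.

$96,483.51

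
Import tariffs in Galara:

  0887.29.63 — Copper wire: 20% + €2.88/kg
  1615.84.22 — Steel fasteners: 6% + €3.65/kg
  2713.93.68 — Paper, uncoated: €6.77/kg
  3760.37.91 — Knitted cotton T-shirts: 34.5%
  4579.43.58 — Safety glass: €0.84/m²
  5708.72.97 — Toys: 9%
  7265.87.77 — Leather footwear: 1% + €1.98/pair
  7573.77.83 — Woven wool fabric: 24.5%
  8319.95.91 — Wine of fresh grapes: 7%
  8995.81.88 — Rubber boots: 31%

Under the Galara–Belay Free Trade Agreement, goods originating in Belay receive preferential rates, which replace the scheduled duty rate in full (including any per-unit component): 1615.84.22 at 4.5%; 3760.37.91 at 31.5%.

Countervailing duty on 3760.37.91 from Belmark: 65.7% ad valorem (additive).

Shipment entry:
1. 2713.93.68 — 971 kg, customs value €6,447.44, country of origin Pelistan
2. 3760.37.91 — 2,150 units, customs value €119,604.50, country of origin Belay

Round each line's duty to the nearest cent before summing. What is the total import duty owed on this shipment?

Line 1 (2713.93.68, Pelistan, 971 kg, €6,447.44):
Base rate for 2713.93.68 is €6.77/kg.
Duty = 971 × €6.77 = €6,573.67.
Line 2 (3760.37.91, Belay, 2,150 units, €119,604.50):
Base rate for 3760.37.91 is 34.5%.
Origin Belay qualifies under the Galara–Belay agreement and 3760.37.91 is covered: preferential rate 31.5% applies instead.
The additional-duty order on 3760.37.91 targets Belmark, not Belay; it does not apply.
Duty = €119,604.50 × 31.5% = €37,675.42.
Total = €6,573.67 + €37,675.42 = €44,249.09.

€44,249.09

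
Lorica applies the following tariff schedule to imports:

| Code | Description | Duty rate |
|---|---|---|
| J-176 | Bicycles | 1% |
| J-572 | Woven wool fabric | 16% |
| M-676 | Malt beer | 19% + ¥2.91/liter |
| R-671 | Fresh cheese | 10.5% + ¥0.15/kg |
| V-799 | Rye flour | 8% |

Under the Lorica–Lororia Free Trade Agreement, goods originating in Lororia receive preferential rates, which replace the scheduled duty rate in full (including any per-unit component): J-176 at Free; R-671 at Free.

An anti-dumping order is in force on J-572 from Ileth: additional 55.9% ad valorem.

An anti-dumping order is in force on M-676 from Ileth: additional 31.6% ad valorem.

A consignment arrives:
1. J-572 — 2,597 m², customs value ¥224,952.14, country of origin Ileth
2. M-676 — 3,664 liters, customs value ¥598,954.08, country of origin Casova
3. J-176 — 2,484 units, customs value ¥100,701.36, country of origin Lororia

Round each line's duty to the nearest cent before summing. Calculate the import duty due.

¥286,204.11

Line 1 (J-572, Ileth, 2,597 m², ¥224,952.14):
Base rate for J-572 is 16%.
Additional duty on J-572 from Ileth: +55.9%. Applied ad valorem rate: 16% + 55.9% = 71.9%.
Duty = ¥224,952.14 × 71.9% = ¥161,740.59.
Line 2 (M-676, Casova, 3,664 liters, ¥598,954.08):
Base rate for M-676 is 19% + ¥2.91/liter.
The additional-duty order on M-676 targets Ileth, not Casova; it does not apply.
Duty = ¥598,954.08 × 19% + 3,664 × ¥2.91 = ¥124,463.52.
Line 3 (J-176, Lororia, 2,484 units, ¥100,701.36):
Base rate for J-176 is 1%.
Origin Lororia qualifies under the Lorica–Lororia agreement and J-176 is covered: preferential rate Free applies instead.
Duty = ¥100,701.36 × 0% = ¥0.00.
Total = ¥161,740.59 + ¥124,463.52 + ¥0.00 = ¥286,204.11.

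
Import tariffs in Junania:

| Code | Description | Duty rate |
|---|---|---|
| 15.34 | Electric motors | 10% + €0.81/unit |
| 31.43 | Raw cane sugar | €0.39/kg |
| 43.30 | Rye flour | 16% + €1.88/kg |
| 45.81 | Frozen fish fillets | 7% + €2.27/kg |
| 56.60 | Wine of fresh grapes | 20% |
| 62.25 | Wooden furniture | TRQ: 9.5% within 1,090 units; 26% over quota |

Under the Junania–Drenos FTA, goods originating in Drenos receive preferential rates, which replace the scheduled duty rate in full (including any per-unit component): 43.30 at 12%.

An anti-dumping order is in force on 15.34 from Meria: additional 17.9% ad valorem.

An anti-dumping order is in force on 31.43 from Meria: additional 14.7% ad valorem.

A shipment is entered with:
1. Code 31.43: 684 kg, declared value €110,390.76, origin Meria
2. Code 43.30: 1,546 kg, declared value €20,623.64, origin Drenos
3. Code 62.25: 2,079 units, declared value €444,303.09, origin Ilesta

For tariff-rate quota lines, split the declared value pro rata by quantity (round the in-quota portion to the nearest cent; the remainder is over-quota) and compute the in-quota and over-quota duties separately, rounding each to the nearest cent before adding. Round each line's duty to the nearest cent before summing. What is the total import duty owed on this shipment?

Line 1 (31.43, Meria, 684 kg, €110,390.76):
Base rate for 31.43 is €0.39/kg.
Additional duty on 31.43 from Meria: +14.7% ad valorem. Applied ad valorem rate = 14.7%.
Duty = €110,390.76 × 14.7% + 684 × €0.39 = €16,494.20.
Line 2 (43.30, Drenos, 1,546 kg, €20,623.64):
Base rate for 43.30 is 16% + €1.88/kg.
Origin Drenos qualifies under the Junania–Drenos agreement and 43.30 is covered: preferential rate 12% applies instead.
Duty = €20,623.64 × 12% = €2,474.84.
Line 3 (62.25, Ilesta, 2,079 units, €444,303.09):
Code 62.25 is under a tariff-rate quota (threshold 1,090 units). In-quota: 1,090 units at 9.5%; over-quota: 989 units at 26%.
Pro-rata value split: in-quota = €444,303.09 × 1,090/2,079 = €232,943.90; over-quota = €444,303.09 − €232,943.90 = €211,359.19.
In-quota duty = €232,943.90 × 9.5% = €22,129.67. Over-quota duty = €211,359.19 × 26% = €54,953.39.
Line duty = €22,129.67 + €54,953.39 = €77,083.06.
Total = €16,494.20 + €2,474.84 + €77,083.06 = €96,052.10.

€96,052.10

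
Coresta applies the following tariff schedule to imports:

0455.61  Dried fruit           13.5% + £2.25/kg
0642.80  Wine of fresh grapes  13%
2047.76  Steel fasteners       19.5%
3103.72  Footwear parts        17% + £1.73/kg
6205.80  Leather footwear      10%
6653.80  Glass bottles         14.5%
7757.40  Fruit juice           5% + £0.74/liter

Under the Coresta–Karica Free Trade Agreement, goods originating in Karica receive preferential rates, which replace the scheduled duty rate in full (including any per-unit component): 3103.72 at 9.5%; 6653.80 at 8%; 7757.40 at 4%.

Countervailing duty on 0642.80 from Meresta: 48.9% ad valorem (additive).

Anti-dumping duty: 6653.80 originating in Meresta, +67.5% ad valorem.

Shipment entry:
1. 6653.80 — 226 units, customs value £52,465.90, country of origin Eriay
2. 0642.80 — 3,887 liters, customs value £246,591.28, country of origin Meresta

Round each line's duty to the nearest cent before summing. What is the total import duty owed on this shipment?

Line 1 (6653.80, Eriay, 226 units, £52,465.90):
Base rate for 6653.80 is 14.5%.
6653.80 has an FTA preferential rate, but origin Eriay is not Karica; base rate stands.
The additional-duty order on 6653.80 targets Meresta, not Eriay; it does not apply.
Duty = £52,465.90 × 14.5% = £7,607.56.
Line 2 (0642.80, Meresta, 3,887 liters, £246,591.28):
Base rate for 0642.80 is 13%.
Additional duty on 0642.80 from Meresta: +48.9%. Applied ad valorem rate: 13% + 48.9% = 61.9%.
Duty = £246,591.28 × 61.9% = £152,640.00.
Total = £7,607.56 + £152,640.00 = £160,247.56.

£160,247.56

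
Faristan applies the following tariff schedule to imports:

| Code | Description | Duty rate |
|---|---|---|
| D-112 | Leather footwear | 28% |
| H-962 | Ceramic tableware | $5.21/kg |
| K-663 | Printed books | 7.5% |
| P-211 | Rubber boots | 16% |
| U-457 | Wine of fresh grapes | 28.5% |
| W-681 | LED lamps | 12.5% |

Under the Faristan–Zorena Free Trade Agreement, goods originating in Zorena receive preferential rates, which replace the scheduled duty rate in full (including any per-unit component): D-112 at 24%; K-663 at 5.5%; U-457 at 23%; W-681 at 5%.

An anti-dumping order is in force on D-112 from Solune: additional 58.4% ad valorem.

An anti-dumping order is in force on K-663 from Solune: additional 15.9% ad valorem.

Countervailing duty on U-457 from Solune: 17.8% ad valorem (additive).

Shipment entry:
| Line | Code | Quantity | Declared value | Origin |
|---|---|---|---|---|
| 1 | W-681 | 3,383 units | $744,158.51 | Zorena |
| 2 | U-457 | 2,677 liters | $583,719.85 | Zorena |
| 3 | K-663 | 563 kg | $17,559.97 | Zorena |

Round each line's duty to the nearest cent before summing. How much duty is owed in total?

$172,429.30

Line 1 (W-681, Zorena, 3,383 units, $744,158.51):
Base rate for W-681 is 12.5%.
Origin Zorena qualifies under the Faristan–Zorena agreement and W-681 is covered: preferential rate 5% applies instead.
Duty = $744,158.51 × 5% = $37,207.93.
Line 2 (U-457, Zorena, 2,677 liters, $583,719.85):
Base rate for U-457 is 28.5%.
Origin Zorena qualifies under the Faristan–Zorena agreement and U-457 is covered: preferential rate 23% applies instead.
The additional-duty order on U-457 targets Solune, not Zorena; it does not apply.
Duty = $583,719.85 × 23% = $134,255.57.
Line 3 (K-663, Zorena, 563 kg, $17,559.97):
Base rate for K-663 is 7.5%.
Origin Zorena qualifies under the Faristan–Zorena agreement and K-663 is covered: preferential rate 5.5% applies instead.
The additional-duty order on K-663 targets Solune, not Zorena; it does not apply.
Duty = $17,559.97 × 5.5% = $965.80.
Total = $37,207.93 + $134,255.57 + $965.80 = $172,429.30.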